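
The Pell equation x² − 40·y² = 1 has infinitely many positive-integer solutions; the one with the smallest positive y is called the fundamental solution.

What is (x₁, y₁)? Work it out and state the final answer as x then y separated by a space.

[6; 3,12] for √40; ℓ=2 ⇒ convergent index 1
k=0  a_k=6  p_k/q_k = 6/1
k=1  a_k=3  p_k/q_k = 19/3
(x₁, y₁) = (19, 3);  19² − 40·3² = 1 ✓

19 3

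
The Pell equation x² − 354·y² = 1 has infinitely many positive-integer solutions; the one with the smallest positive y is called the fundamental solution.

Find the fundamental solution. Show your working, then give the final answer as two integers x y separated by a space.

258065 13716

d=354: √d = [18; 1,4,2,2,18,2,2,4,1,36] (ℓ=10, even), read p_9/q_9
a_0=18:  p_0=18·1+0=18,  q_0=18·0+1=1
…
a_2=4:  p_2=4·19+18=94,  q_2=4·1+1=5
a_3=2:  p_3=2·94+19=207,  q_3=2·5+1=11
a_4=2:  p_4=2·207+94=508,  q_4=2·11+5=27
a_5=18:  p_5=18·508+207=9351,  q_5=18·27+11=497
…
a_8=4:  p_8=4·47771+19210=210294,  q_8=4·2539+1021=11177
a_9=1:  p_9=1·210294+47771=258065,  q_9=1·11177+2539=13716
→ (258065, 13716).  Check: 258065²=66597544225, 354·13716²=66597544224, difference 1.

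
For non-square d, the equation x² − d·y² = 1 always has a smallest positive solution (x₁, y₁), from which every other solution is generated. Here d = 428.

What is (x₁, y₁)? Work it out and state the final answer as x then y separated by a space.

1850887 89466

d=428: √d = [20; 1,2,4,1,5,10,5,1,4,2,1,40] (ℓ=12, even), read p_11/q_11
step 0: (20, 1)  from 20·(1,0) + (0,1)
step 1: (21, 1)  from 1·(20,1) + (1,0)
…
step 3: (269, 13)  from 4·(62,3) + (21,1)
step 4: (331, 16)  from 1·(269,13) + (62,3)
step 5: (1924, 93)  from 5·(331,16) + (269,13)
…
step 7: (99779, 4823)  from 5·(19571,946) + (1924,93)
step 8: (119350, 5769)  from 1·(99779,4823) + (19571,946)
…
step 10: (1273708, 61567)  from 2·(577179,27899) + (119350,5769)
step 11: (1850887, 89466)  from 1·(1273708,61567) + (577179,27899)
(x₁, y₁) = (1850887, 89466);  1850887² − 428·89466² = 1 ✓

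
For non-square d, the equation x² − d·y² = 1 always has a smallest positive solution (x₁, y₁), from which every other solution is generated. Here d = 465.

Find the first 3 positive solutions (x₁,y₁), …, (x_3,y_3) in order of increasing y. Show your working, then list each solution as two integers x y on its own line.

15871 736
503777281 23362112
15990898437631 741560158368

[21; 1,1,3,2,2,2,3,1,1,42] for √465; ℓ=10 ⇒ convergent index 9
k=0  a_k=21  p_k/q_k = 21/1
…
k=5  a_k=2  p_k/q_k = 841/39
k=6  a_k=2  p_k/q_k = 2027/94
…
k=8  a_k=1  p_k/q_k = 8949/415
k=9  a_k=1  p_k/q_k = 15871/736
fundamental: x₁=15871, y₁=736  (since 251888641 − 465·541696 = 1)
k=2:  x_2 = 15871·15871+465·736·736 = 503777281,  y_2 = 15871·736+736·15871 = 23362112
k=3:  x_3 = 15871·503777281+465·736·23362112 = 15990898437631,  y_3 = 15871·23362112+736·503777281 = 741560158368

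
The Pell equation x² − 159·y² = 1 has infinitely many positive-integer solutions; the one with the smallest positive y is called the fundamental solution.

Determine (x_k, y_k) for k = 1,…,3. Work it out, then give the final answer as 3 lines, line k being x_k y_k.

1324 105
3505951 278040
9283756924 736249815

√159 = [12; 1,1,1,1,3,1,1,1,1,24, …], period ℓ=10 (even) → k=9
step 0: (12, 1)  from 12·(1,0) + (0,1)
…
step 2: (25, 2)  from 1·(13,1) + (12,1)
…
step 4: (63, 5)  from 1·(38,3) + (25,2)
…
step 8: (807, 64)  from 1·(517,41) + (290,23)
step 9: (1324, 105)  from 1·(807,64) + (517,41)
fundamental: x₁=1324, y₁=105  (since 1752976 − 159·11025 = 1)
k=2:  x_2 = 1324·1324+159·105·105 = 3505951,  y_2 = 1324·105+105·1324 = 278040
k=3:  x_3 = 1324·3505951+159·105·278040 = 9283756924,  y_3 = 1324·278040+105·3505951 = 736249815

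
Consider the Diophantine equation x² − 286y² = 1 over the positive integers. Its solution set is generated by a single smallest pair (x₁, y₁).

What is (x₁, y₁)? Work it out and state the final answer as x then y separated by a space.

561835 33222

√286 = [16; 1,10,3,3,2,3,3,10,1,32, …], period ℓ=10 (even) → k=9
k=0  a_k=16  p_k/q_k = 16/1
…
k=3  a_k=3  p_k/q_k = 575/34
k=4  a_k=3  p_k/q_k = 1911/113
…
k=8  a_k=10  p_k/q_k = 512132/30283
k=9  a_k=1  p_k/q_k = 561835/33222
fundamental: x₁=561835, y₁=33222  (since 315658567225 − 286·1103701284 = 1)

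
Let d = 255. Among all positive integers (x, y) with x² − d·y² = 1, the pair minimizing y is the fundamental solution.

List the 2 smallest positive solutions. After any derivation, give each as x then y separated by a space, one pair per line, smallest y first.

√255 = [15; 1,30, …], period ℓ=2 (even) → k=1
i=0: a=15 ⇒ p=15, q=1
i=1: a=1 ⇒ p=16, q=1
(x₁, y₁) = (16, 1);  16² − 255·1² = 1 ✓
(x_2, y_2) = (16·16 + 255·1·1, 16·1 + 1·16) = (511, 32)

16 1
511 32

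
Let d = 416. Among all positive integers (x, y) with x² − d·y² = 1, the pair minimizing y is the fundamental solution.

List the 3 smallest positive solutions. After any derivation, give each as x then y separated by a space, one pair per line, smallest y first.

5201 255
54100801 2652510
562756526801 27591408765

d=416: √d = [20; 2,1,1,9,1,1,2,40] (ℓ=8, even), read p_7/q_7
i=0: a=20 ⇒ p=20, q=1
i=1: a=2 ⇒ p=41, q=2
i=2: a=1 ⇒ p=61, q=3
i=3: a=1 ⇒ p=102, q=5
i=4: a=9 ⇒ p=979, q=48
…
i=6: a=1 ⇒ p=2060, q=101
i=7: a=2 ⇒ p=5201, q=255
fundamental: x₁=5201, y₁=255  (since 27050401 − 416·65025 = 1)
k=2:  x_2 = 5201·5201+416·255·255 = 54100801,  y_2 = 5201·255+255·5201 = 2652510
k=3:  x_3 = 5201·54100801+416·255·2652510 = 562756526801,  y_3 = 5201·2652510+255·54100801 = 27591408765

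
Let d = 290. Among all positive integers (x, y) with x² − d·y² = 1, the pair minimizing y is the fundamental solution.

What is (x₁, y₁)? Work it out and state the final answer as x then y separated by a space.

579 34

d=290: √d = [17; 34] (ℓ=1, odd), read p_1/q_1
step 0: (17, 1)  from 17·(1,0) + (0,1)
step 1: (579, 34)  from 34·(17,1) + (1,0)
(x₁, y₁) = (579, 34);  579² − 290·34² = 1 ✓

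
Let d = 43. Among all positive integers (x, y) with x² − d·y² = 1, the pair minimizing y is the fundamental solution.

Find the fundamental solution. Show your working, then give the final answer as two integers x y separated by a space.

d=43: √d = [6; 1,1,3,1,5,1,3,1,1,12] (ℓ=10, even), read p_9/q_9
step 0: (6, 1)  from 6·(1,0) + (0,1)
…
step 2: (13, 2)  from 1·(7,1) + (6,1)
…
step 4: (59, 9)  from 1·(46,7) + (13,2)
…
step 7: (1541, 235)  from 3·(400,61) + (341,52)
step 8: (1941, 296)  from 1·(1541,235) + (400,61)
step 9: (3482, 531)  from 1·(1941,296) + (1541,235)
fundamental: x₁=3482, y₁=531  (since 12124324 − 43·281961 = 1)

3482 531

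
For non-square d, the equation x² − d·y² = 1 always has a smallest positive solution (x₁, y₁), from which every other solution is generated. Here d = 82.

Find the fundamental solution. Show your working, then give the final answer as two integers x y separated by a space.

163 18

d=82: √d = [9; 18] (ℓ=1, odd), read p_1/q_1
step 0: (9, 1)  from 9·(1,0) + (0,1)
step 1: (163, 18)  from 18·(9,1) + (1,0)
(x₁, y₁) = (163, 18);  163² − 82·18² = 1 ✓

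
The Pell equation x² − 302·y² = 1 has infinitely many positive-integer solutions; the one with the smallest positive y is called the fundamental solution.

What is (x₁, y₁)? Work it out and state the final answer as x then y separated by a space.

d=302: √d = [17; 2,1,1,1,4,…,1,2,34] (ℓ=16, even), read p_15/q_15
i=0: a=17 ⇒ p=17, q=1
i=1: a=2 ⇒ p=35, q=2
…
i=3: a=1 ⇒ p=87, q=5
i=4: a=1 ⇒ p=139, q=8
…
i=6: a=2 ⇒ p=1425, q=82
…
i=8: a=16 ⇒ p=34513, q=1986
…
i=11: a=4 ⇒ p=467281, q=26889
…
i=14: a=1 ⇒ p=1617193, q=93059
i=15: a=2 ⇒ p=4276623, q=246092
(x₁, y₁) = (4276623, 246092);  4276623² − 302·246092² = 1 ✓

4276623 246092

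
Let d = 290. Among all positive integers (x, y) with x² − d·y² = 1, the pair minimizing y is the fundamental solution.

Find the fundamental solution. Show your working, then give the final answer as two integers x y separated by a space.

579 34

d=290: √d = [17; 34] (ℓ=1, odd), read p_1/q_1
a_0=17:  p_0=17·1+0=17,  q_0=17·0+1=1
a_1=34:  p_1=34·17+1=579,  q_1=34·1+0=34
(x₁, y₁) = (579, 34);  579² − 290·34² = 1 ✓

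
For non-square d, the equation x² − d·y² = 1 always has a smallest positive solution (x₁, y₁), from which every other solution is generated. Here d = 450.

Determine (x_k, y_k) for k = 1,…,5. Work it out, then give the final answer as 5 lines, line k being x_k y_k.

√450 = [21; 4,1,2,4,2,1,4,42, …], period ℓ=8 (even) → k=7
k=0  a_k=21  p_k/q_k = 21/1
…
k=2  a_k=1  p_k/q_k = 106/5
k=3  a_k=2  p_k/q_k = 297/14
k=4  a_k=4  p_k/q_k = 1294/61
k=5  a_k=2  p_k/q_k = 2885/136
k=6  a_k=1  p_k/q_k = 4179/197
k=7  a_k=4  p_k/q_k = 19601/924
→ (19601, 924).  Check: 19601²=384199201, 450·924²=384199200, difference 1.
(x_2, y_2) = (19601·19601 + 450·924·924, 19601·924 + 924·19601) = (768398401, 36222648)
(x_3, y_3) = (19601·768398401 + 450·924·36222648, 19601·36222648 + 924·768398401) = (30122754096401, 1420000245972)
(x_4, y_4) = (19601·30122754096401 + 450·924·1420000245972, 19601·1420000245972 + 924·30122754096401) = (1180872205318713601, 55666849606371696)
(x_5, y_5) = (19601·1180872205318713601 + 450·924·55666849606371696, 19601·55666849606371696 + 924·1180872205318713601) = (46292552162781456490001, 2182251836848982980620)

19601 924
768398401 36222648
30122754096401 1420000245972
1180872205318713601 55666849606371696
46292552162781456490001 2182251836848982980620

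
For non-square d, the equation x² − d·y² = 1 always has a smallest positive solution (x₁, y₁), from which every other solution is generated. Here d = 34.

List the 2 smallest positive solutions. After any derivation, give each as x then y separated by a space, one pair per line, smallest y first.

√34 = [5; 1,4,1,10, …], period ℓ=4 (even) → k=3
k=0  a_k=5  p_k/q_k = 5/1
…
k=2  a_k=4  p_k/q_k = 29/5
k=3  a_k=1  p_k/q_k = 35/6
(x₁, y₁) = (35, 6);  35² − 34·6² = 1 ✓
k=2:  x_2 = 35·35+34·6·6 = 2449,  y_2 = 35·6+6·35 = 420

35 6
2449 420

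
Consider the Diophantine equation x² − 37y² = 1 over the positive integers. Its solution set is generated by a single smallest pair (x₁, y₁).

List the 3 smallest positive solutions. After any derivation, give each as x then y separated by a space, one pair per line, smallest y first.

73 12
10657 1752
1555849 255780

[6; 12] for √37; ℓ=1 ⇒ convergent index 1
a_0=6:  p_0=6·1+0=6,  q_0=6·0+1=1
a_1=12:  p_1=12·6+1=73,  q_1=12·1+0=12
fundamental: x₁=73, y₁=12  (since 5329 − 37·144 = 1)
k=2:  x_2 = 73·73+37·12·12 = 10657,  y_2 = 73·12+12·73 = 1752
k=3:  x_3 = 73·10657+37·12·1752 = 1555849,  y_3 = 73·1752+12·10657 = 255780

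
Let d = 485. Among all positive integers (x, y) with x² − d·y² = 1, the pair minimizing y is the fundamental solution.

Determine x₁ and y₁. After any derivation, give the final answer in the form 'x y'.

969 44

d=485: √d = [22; 44] (ℓ=1, odd), read p_1/q_1
i=0: a=22 ⇒ p=22, q=1
i=1: a=44 ⇒ p=969, q=44
→ (969, 44).  Check: 969²=938961, 485·44²=938960, difference 1.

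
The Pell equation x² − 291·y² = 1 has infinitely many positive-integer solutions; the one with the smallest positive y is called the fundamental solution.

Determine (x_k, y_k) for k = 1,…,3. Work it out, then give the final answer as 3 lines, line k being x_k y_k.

290 17
168199 9860
97555130 5718783

√291 = [17; 17,34, …], period ℓ=2 (even) → k=1
k=0  a_k=17  p_k/q_k = 17/1
k=1  a_k=17  p_k/q_k = 290/17
→ (290, 17).  Check: 290²=84100, 291·17²=84099, difference 1.
(x_2, y_2) = (290·290 + 291·17·17, 290·17 + 17·290) = (168199, 9860)
(x_3, y_3) = (290·168199 + 291·17·9860, 290·9860 + 17·168199) = (97555130, 5718783)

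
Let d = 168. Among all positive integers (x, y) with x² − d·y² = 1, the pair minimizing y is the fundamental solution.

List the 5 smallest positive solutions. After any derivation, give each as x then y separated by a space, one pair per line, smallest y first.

13 1
337 26
8749 675
227137 17524
5896813 454949

[12; 1,24] for √168; ℓ=2 ⇒ convergent index 1
i=0: a=12 ⇒ p=12, q=1
i=1: a=1 ⇒ p=13, q=1
(x₁, y₁) = (13, 1);  13² − 168·1² = 1 ✓
(x_2, y_2) = (13·13 + 168·1·1, 13·1 + 1·13) = (337, 26)
(x_3, y_3) = (13·337 + 168·1·26, 13·26 + 1·337) = (8749, 675)
(x_4, y_4) = (13·8749 + 168·1·675, 13·675 + 1·8749) = (227137, 17524)
(x_5, y_5) = (13·227137 + 168·1·17524, 13·17524 + 1·227137) = (5896813, 454949)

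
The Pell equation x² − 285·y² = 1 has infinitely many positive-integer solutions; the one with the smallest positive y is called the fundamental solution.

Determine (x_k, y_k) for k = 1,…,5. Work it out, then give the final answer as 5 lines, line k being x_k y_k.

2431 144
11819521 700128
57466508671 3404022192
279402153338881 16550355197376
1358453212067130751 80467823565619920

√285 → a₀=16, period (1,7,2,7,1,32); ℓ=6 even so k=5
a_0=16:  p_0=16·1+0=16,  q_0=16·0+1=1
…
a_4=7:  p_4=7·287+135=2144,  q_4=7·17+8=127
a_5=1:  p_5=1·2144+287=2431,  q_5=1·127+17=144
→ (2431, 144).  Check: 2431²=5909761, 285·144²=5909760, difference 1.
k=2:  x_2 = 2431·2431+285·144·144 = 11819521,  y_2 = 2431·144+144·2431 = 700128
k=3:  x_3 = 2431·11819521+285·144·700128 = 57466508671,  y_3 = 2431·700128+144·11819521 = 3404022192
k=4:  x_4 = 2431·57466508671+285·144·3404022192 = 279402153338881,  y_4 = 2431·3404022192+144·57466508671 = 16550355197376
k=5:  x_5 = 2431·279402153338881+285·144·16550355197376 = 1358453212067130751,  y_5 = 2431·16550355197376+144·279402153338881 = 80467823565619920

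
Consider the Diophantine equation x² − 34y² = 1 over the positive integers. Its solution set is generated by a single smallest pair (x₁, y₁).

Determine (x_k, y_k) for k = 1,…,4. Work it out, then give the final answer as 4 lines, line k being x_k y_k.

35 6
2449 420
171395 29394
11995201 2057160

d=34: √d = [5; 1,4,1,10] (ℓ=4, even), read p_3/q_3
step 0: (5, 1)  from 5·(1,0) + (0,1)
step 1: (6, 1)  from 1·(5,1) + (1,0)
step 2: (29, 5)  from 4·(6,1) + (5,1)
step 3: (35, 6)  from 1·(29,5) + (6,1)
(x₁, y₁) = (35, 6);  35² − 34·6² = 1 ✓
k=2:  x_2 = 35·35+34·6·6 = 2449,  y_2 = 35·6+6·35 = 420
k=3:  x_3 = 35·2449+34·6·420 = 171395,  y_3 = 35·420+6·2449 = 29394
k=4:  x_4 = 35·171395+34·6·29394 = 11995201,  y_4 = 35·29394+6·171395 = 2057160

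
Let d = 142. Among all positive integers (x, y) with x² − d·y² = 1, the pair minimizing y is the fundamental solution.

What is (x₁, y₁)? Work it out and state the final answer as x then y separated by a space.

143 12

√142 = [11; 1,10,1,22, …], period ℓ=4 (even) → k=3
step 0: (11, 1)  from 11·(1,0) + (0,1)
step 1: (12, 1)  from 1·(11,1) + (1,0)
step 2: (131, 11)  from 10·(12,1) + (11,1)
step 3: (143, 12)  from 1·(131,11) + (12,1)
→ (143, 12).  Check: 143²=20449, 142·12²=20448, difference 1.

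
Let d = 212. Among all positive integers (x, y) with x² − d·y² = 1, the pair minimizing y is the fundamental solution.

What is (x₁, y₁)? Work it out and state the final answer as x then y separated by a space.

66249 4550

[14; 1,1,3,1,1,…,1,1,28] for √212; ℓ=14 ⇒ convergent index 13
k=0  a_k=14  p_k/q_k = 14/1
…
k=10  a_k=1  p_k/q_k = 7979/548
…
k=12  a_k=1  p_k/q_k = 37114/2549
k=13  a_k=1  p_k/q_k = 66249/4550
→ (66249, 4550).  Check: 66249²=4388930001, 212·4550²=4388930000, difference 1.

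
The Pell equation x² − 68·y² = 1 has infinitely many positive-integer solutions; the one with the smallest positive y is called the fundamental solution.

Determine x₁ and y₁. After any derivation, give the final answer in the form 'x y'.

33 4

√68 = [8; 4,16, …], period ℓ=2 (even) → k=1
k=0  a_k=8  p_k/q_k = 8/1
k=1  a_k=4  p_k/q_k = 33/4
(x₁, y₁) = (33, 4);  33² − 68·4² = 1 ✓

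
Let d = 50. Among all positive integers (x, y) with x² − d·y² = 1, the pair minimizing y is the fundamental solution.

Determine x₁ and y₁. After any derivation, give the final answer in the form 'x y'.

d=50: √d = [7; 14] (ℓ=1, odd), read p_1/q_1
k=0  a_k=7  p_k/q_k = 7/1
k=1  a_k=14  p_k/q_k = 99/14
fundamental: x₁=99, y₁=14  (since 9801 − 50·196 = 1)

99 14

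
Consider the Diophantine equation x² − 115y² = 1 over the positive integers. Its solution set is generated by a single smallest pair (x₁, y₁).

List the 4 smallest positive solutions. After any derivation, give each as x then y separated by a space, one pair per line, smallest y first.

1126 105
2535751 236460
5710510126 532507815
12860066268001 1199207362920

[10; 1,2,1,1,1,1,1,2,1,20] for √115; ℓ=10 ⇒ convergent index 9
i=0: a=10 ⇒ p=10, q=1
…
i=4: a=1 ⇒ p=75, q=7
…
i=6: a=1 ⇒ p=193, q=18
…
i=8: a=2 ⇒ p=815, q=76
i=9: a=1 ⇒ p=1126, q=105
→ (1126, 105).  Check: 1126²=1267876, 115·105²=1267875, difference 1.
(x_2, y_2) = (1126·1126 + 115·105·105, 1126·105 + 105·1126) = (2535751, 236460)
(x_3, y_3) = (1126·2535751 + 115·105·236460, 1126·236460 + 105·2535751) = (5710510126, 532507815)
(x_4, y_4) = (1126·5710510126 + 115·105·532507815, 1126·532507815 + 105·5710510126) = (12860066268001, 1199207362920)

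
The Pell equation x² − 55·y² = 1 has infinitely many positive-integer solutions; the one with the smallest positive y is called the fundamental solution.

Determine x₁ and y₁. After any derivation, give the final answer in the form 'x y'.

√55 = [7; 2,2,2,14, …], period ℓ=4 (even) → k=3
step 0: (7, 1)  from 7·(1,0) + (0,1)
step 1: (15, 2)  from 2·(7,1) + (1,0)
step 2: (37, 5)  from 2·(15,2) + (7,1)
step 3: (89, 12)  from 2·(37,5) + (15,2)
→ (89, 12).  Check: 89²=7921, 55·12²=7920, difference 1.

89 12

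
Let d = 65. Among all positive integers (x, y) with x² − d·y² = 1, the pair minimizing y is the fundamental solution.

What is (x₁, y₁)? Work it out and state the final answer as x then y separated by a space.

129 16

√65 → a₀=8, period (16); ℓ=1 odd so k=1
a_0=8:  p_0=8·1+0=8,  q_0=8·0+1=1
a_1=16:  p_1=16·8+1=129,  q_1=16·1+0=16
(x₁, y₁) = (129, 16);  129² − 65·16² = 1 ✓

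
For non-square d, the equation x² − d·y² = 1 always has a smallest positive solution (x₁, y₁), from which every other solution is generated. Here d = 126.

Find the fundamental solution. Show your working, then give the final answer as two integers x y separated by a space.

449 40

√126 → a₀=11, period (4,2,4,22); ℓ=4 even so k=3
i=0: a=11 ⇒ p=11, q=1
i=1: a=4 ⇒ p=45, q=4
i=2: a=2 ⇒ p=101, q=9
i=3: a=4 ⇒ p=449, q=40
→ (449, 40).  Check: 449²=201601, 126·40²=201600, difference 1.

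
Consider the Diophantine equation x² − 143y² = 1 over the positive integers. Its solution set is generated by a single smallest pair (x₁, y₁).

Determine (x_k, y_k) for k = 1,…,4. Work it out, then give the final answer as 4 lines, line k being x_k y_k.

[11; 1,22] for √143; ℓ=2 ⇒ convergent index 1
i=0: a=11 ⇒ p=11, q=1
i=1: a=1 ⇒ p=12, q=1
→ (12, 1).  Check: 12²=144, 143·1²=143, difference 1.
k=2:  x_2 = 12·12+143·1·1 = 287,  y_2 = 12·1+1·12 = 24
k=3:  x_3 = 12·287+143·1·24 = 6876,  y_3 = 12·24+1·287 = 575
k=4:  x_4 = 12·6876+143·1·575 = 164737,  y_4 = 12·575+1·6876 = 13776

12 1
287 24
6876 575
164737 13776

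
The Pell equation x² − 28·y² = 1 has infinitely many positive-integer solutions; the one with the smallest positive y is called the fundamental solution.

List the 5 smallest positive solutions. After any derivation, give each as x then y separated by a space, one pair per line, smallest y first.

127 24
32257 6096
8193151 1548360
2081028097 393277344
528572943487 99890897016

d=28: √d = [5; 3,2,3,10] (ℓ=4, even), read p_3/q_3
k=0  a_k=5  p_k/q_k = 5/1
…
k=2  a_k=2  p_k/q_k = 37/7
k=3  a_k=3  p_k/q_k = 127/24
→ (127, 24).  Check: 127²=16129, 28·24²=16128, difference 1.
n=2: (127,24)∘(127,24) = (127·127+28·24·24, 127·24+24·127) = (32257,6096)
n=3: (32257,6096)∘(127,24) = (127·32257+28·24·6096, 127·6096+24·32257) = (8193151,1548360)
n=4: (8193151,1548360)∘(127,24) = (127·8193151+28·24·1548360, 127·1548360+24·8193151) = (2081028097,393277344)
n=5: (2081028097,393277344)∘(127,24) = (127·2081028097+28·24·393277344, 127·393277344+24·2081028097) = (528572943487,99890897016)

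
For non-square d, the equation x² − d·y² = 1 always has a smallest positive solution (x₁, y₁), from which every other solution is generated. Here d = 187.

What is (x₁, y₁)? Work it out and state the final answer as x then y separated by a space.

√187 = [13; 1,2,13,2,1,26, …], period ℓ=6 (even) → k=5
k=0  a_k=13  p_k/q_k = 13/1
…
k=4  a_k=2  p_k/q_k = 1135/83
k=5  a_k=1  p_k/q_k = 1682/123
→ (1682, 123).  Check: 1682²=2829124, 187·123²=2829123, difference 1.

1682 123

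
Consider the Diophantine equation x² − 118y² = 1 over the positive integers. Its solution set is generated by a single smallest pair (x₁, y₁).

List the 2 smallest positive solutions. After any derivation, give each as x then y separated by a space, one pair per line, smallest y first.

306917 28254
188396089777 17343265836

√118 = [10; 1,6,3,2,10,2,3,6,1,20, …], period ℓ=10 (even) → k=9
i=0: a=10 ⇒ p=10, q=1
…
i=3: a=3 ⇒ p=239, q=22
i=4: a=2 ⇒ p=554, q=51
…
i=8: a=6 ⇒ p=264802, q=24377
i=9: a=1 ⇒ p=306917, q=28254
fundamental: x₁=306917, y₁=28254  (since 94198044889 − 118·798288516 = 1)
(306917+28254√118)^2 = 188396089777 + 17343265836√118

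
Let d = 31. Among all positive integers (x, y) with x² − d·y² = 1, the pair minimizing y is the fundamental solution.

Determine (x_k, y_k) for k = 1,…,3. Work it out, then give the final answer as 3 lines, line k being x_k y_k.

√31 → a₀=5, period (1,1,3,5,3,1,1,10); ℓ=8 even so k=7
k=0  a_k=5  p_k/q_k = 5/1
…
k=3  a_k=3  p_k/q_k = 39/7
…
k=5  a_k=3  p_k/q_k = 657/118
k=6  a_k=1  p_k/q_k = 863/155
k=7  a_k=1  p_k/q_k = 1520/273
→ (1520, 273).  Check: 1520²=2310400, 31·273²=2310399, difference 1.
n=2: (1520,273)∘(1520,273) = (1520·1520+31·273·273, 1520·273+273·1520) = (4620799,829920)
n=3: (4620799,829920)∘(1520,273) = (1520·4620799+31·273·829920, 1520·829920+273·4620799) = (14047227440,2522956527)

1520 273
4620799 829920
14047227440 2522956527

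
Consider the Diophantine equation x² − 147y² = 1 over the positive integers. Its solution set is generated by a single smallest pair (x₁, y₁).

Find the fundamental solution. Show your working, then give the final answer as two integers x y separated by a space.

[12; 8,24] for √147; ℓ=2 ⇒ convergent index 1
step 0: (12, 1)  from 12·(1,0) + (0,1)
step 1: (97, 8)  from 8·(12,1) + (1,0)
fundamental: x₁=97, y₁=8  (since 9409 − 147·64 = 1)

97 8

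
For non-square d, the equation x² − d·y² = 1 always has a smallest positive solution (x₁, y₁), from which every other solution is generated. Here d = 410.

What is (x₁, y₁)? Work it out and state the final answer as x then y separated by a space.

[20; 4,40] for √410; ℓ=2 ⇒ convergent index 1
k=0  a_k=20  p_k/q_k = 20/1
k=1  a_k=4  p_k/q_k = 81/4
→ (81, 4).  Check: 81²=6561, 410·4²=6560, difference 1.

81 4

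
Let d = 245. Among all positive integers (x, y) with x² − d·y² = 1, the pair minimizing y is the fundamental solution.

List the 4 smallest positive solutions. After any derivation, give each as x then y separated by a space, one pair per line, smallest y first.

√245 → a₀=15, period (1,1,1,7,6,7,1,1,1,30); ℓ=10 even so k=9
i=0: a=15 ⇒ p=15, q=1
i=1: a=1 ⇒ p=16, q=1
i=2: a=1 ⇒ p=31, q=2
…
i=5: a=6 ⇒ p=2207, q=141
i=6: a=7 ⇒ p=15809, q=1010
…
i=8: a=1 ⇒ p=33825, q=2161
i=9: a=1 ⇒ p=51841, q=3312
(x₁, y₁) = (51841, 3312);  51841² − 245·3312² = 1 ✓
(51841+3312√245)^2 = 5374978561 + 343394784√245
(51841+3312√245)^3 = 557288527109761 + 35603857991376√245
(51841+3312√245)^4 = 57780789062419261441 + 3691479203918451648√245

51841 3312
5374978561 343394784
557288527109761 35603857991376
57780789062419261441 3691479203918451648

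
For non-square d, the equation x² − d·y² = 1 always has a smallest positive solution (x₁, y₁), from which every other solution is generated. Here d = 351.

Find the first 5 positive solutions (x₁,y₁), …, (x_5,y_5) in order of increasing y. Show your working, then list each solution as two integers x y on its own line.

62425 3332
7793761249 416000200
973051091875225 51937624966668
121485428812828080001 6484412476672499600
15167455786308534696249625 809578897660623950093332

d=351: √d = [18; 1,2,1,3,2,2,2,3,1,2,1,36] (ℓ=12, even), read p_11/q_11
k=0  a_k=18  p_k/q_k = 18/1
…
k=6  a_k=2  p_k/q_k = 1555/83
…
k=9  a_k=1  p_k/q_k = 16543/883
k=10  a_k=2  p_k/q_k = 45882/2449
k=11  a_k=1  p_k/q_k = 62425/3332
(x₁, y₁) = (62425, 3332);  62425² − 351·3332² = 1 ✓
k=2:  x_2 = 62425·62425+351·3332·3332 = 7793761249,  y_2 = 62425·3332+3332·62425 = 416000200
k=3:  x_3 = 62425·7793761249+351·3332·416000200 = 973051091875225,  y_3 = 62425·416000200+3332·7793761249 = 51937624966668
k=4:  x_4 = 62425·973051091875225+351·3332·51937624966668 = 121485428812828080001,  y_4 = 62425·51937624966668+3332·973051091875225 = 6484412476672499600
k=5:  x_5 = 62425·121485428812828080001+351·3332·6484412476672499600 = 15167455786308534696249625,  y_5 = 62425·6484412476672499600+3332·121485428812828080001 = 809578897660623950093332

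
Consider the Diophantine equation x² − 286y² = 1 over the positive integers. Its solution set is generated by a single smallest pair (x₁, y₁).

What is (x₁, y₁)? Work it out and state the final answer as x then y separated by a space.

561835 33222

d=286: √d = [16; 1,10,3,3,2,3,3,10,1,32] (ℓ=10, even), read p_9/q_9
i=0: a=16 ⇒ p=16, q=1
…
i=2: a=10 ⇒ p=186, q=11
i=3: a=3 ⇒ p=575, q=34
…
i=7: a=3 ⇒ p=49703, q=2939
i=8: a=10 ⇒ p=512132, q=30283
i=9: a=1 ⇒ p=561835, q=33222
(x₁, y₁) = (561835, 33222);  561835² − 286·33222² = 1 ✓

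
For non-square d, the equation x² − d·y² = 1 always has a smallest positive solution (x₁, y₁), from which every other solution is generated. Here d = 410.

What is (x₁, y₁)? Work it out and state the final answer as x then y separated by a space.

81 4

√410 → a₀=20, period (4,40); ℓ=2 even so k=1
i=0: a=20 ⇒ p=20, q=1
i=1: a=4 ⇒ p=81, q=4
fundamental: x₁=81, y₁=4  (since 6561 − 410·16 = 1)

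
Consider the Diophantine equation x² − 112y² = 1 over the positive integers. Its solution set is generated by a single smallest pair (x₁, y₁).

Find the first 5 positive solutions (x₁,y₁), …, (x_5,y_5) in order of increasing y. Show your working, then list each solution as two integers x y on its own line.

127 12
32257 3048
8193151 774180
2081028097 196638672
528572943487 49945448508

√112 → a₀=10, period (1,1,2,1,1,20); ℓ=6 even so k=5
k=0  a_k=10  p_k/q_k = 10/1
k=1  a_k=1  p_k/q_k = 11/1
k=2  a_k=1  p_k/q_k = 21/2
k=3  a_k=2  p_k/q_k = 53/5
k=4  a_k=1  p_k/q_k = 74/7
k=5  a_k=1  p_k/q_k = 127/12
→ (127, 12).  Check: 127²=16129, 112·12²=16128, difference 1.
n=2: (127,12)∘(127,12) = (127·127+112·12·12, 127·12+12·127) = (32257,3048)
n=3: (32257,3048)∘(127,12) = (127·32257+112·12·3048, 127·3048+12·32257) = (8193151,774180)
n=4: (8193151,774180)∘(127,12) = (127·8193151+112·12·774180, 127·774180+12·8193151) = (2081028097,196638672)
n=5: (2081028097,196638672)∘(127,12) = (127·2081028097+112·12·196638672, 127·196638672+12·2081028097) = (528572943487,49945448508)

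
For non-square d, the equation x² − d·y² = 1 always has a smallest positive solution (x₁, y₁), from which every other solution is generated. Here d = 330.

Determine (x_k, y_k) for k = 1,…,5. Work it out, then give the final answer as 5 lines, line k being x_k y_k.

109 6
23761 1308
5179789 285138
1129170241 62158776
246153932749 13550328030

d=330: √d = [18; 6,36] (ℓ=2, even), read p_1/q_1
i=0: a=18 ⇒ p=18, q=1
i=1: a=6 ⇒ p=109, q=6
(x₁, y₁) = (109, 6);  109² − 330·6² = 1 ✓
(109+6√330)^2 = 23761 + 1308√330
(109+6√330)^3 = 5179789 + 285138√330
(109+6√330)^4 = 1129170241 + 62158776√330
(109+6√330)^5 = 246153932749 + 13550328030√330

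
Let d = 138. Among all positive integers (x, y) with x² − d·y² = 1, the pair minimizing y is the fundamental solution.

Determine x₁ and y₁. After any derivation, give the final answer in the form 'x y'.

47 4

√138 = [11; 1,2,1,22, …], period ℓ=4 (even) → k=3
i=0: a=11 ⇒ p=11, q=1
…
i=2: a=2 ⇒ p=35, q=3
i=3: a=1 ⇒ p=47, q=4
(x₁, y₁) = (47, 4);  47² − 138·4² = 1 ✓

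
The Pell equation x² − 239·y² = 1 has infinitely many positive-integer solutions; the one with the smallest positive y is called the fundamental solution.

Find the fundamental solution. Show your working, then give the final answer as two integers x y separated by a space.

6195120 400729

d=239: √d = [15; 2,5,1,2,4,15,4,2,1,5,2,30] (ℓ=12, even), read p_11/q_11
k=0  a_k=15  p_k/q_k = 15/1
…
k=5  a_k=4  p_k/q_k = 2489/161
…
k=8  a_k=2  p_k/q_k = 346141/22390
k=9  a_k=1  p_k/q_k = 500258/32359
k=10  a_k=5  p_k/q_k = 2847431/184185
k=11  a_k=2  p_k/q_k = 6195120/400729
fundamental: x₁=6195120, y₁=400729  (since 38379511814400 − 239·160583731441 = 1)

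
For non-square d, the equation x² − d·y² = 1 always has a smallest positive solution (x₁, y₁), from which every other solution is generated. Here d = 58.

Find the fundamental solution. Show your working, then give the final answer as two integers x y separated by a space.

19603 2574

d=58: √d = [7; 1,1,1,1,1,1,14] (ℓ=7, odd), read p_13/q_13
i=0: a=7 ⇒ p=7, q=1
…
i=2: a=1 ⇒ p=15, q=2
i=3: a=1 ⇒ p=23, q=3
i=4: a=1 ⇒ p=38, q=5
…
i=6: a=1 ⇒ p=99, q=13
…
i=8: a=1 ⇒ p=1546, q=203
…
i=10: a=1 ⇒ p=4539, q=596
…
i=12: a=1 ⇒ p=12071, q=1585
i=13: a=1 ⇒ p=19603, q=2574
fundamental: x₁=19603, y₁=2574  (since 384277609 − 58·6625476 = 1)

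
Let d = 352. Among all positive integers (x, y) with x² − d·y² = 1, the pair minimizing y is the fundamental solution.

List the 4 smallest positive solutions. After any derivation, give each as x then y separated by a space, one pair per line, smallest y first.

77617 4137
12048797377 642203058
1870383011943601 99691749501435
290347036464004160257 15475549041463557732

√352 → a₀=18, period (1,3,5,9,5,3,1,36); ℓ=8 even so k=7
step 0: (18, 1)  from 18·(1,0) + (0,1)
step 1: (19, 1)  from 1·(18,1) + (1,0)
step 2: (75, 4)  from 3·(19,1) + (18,1)
step 3: (394, 21)  from 5·(75,4) + (19,1)
…
step 5: (18499, 986)  from 5·(3621,193) + (394,21)
step 6: (59118, 3151)  from 3·(18499,986) + (3621,193)
step 7: (77617, 4137)  from 1·(59118,3151) + (18499,986)
(x₁, y₁) = (77617, 4137);  77617² − 352·4137² = 1 ✓
n=2: (77617,4137)∘(77617,4137) = (77617·77617+352·4137·4137, 77617·4137+4137·77617) = (12048797377,642203058)
n=3: (12048797377,642203058)∘(77617,4137) = (77617·12048797377+352·4137·642203058, 77617·642203058+4137·12048797377) = (1870383011943601,99691749501435)
n=4: (1870383011943601,99691749501435)∘(77617,4137) = (77617·1870383011943601+352·4137·99691749501435, 77617·99691749501435+4137·1870383011943601) = (290347036464004160257,15475549041463557732)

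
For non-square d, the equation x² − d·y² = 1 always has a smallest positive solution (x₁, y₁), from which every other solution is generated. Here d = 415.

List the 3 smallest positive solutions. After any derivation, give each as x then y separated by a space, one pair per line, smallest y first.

√415 = [20; 2,1,2,4,6,…,1,2,40, …], period ℓ=16 (even) → k=15
step 0: (20, 1)  from 20·(1,0) + (0,1)
step 1: (41, 2)  from 2·(20,1) + (1,0)
…
step 3: (163, 8)  from 2·(61,3) + (41,2)
step 4: (713, 35)  from 4·(163,8) + (61,3)
…
step 6: (5154, 253)  from 1·(4441,218) + (713,35)
…
step 12: (2110961, 103623)  from 4·(508372,24955) + (77473,3803)
…
step 14: (6841255, 335824)  from 1·(4730294,232201) + (2110961,103623)
step 15: (18412804, 903849)  from 2·(6841255,335824) + (4730294,232201)
→ (18412804, 903849).  Check: 18412804²=339031351142416, 415·903849²=339031351142415, difference 1.
n=2: (18412804,903849)∘(18412804,903849) = (18412804·18412804+415·903849·903849, 18412804·903849+903849·18412804) = (678062702284831,33284788965192)
n=3: (678062702284831,33284788965192)∘(18412804,903849) = (18412804·678062702284831+415·903849·33284788965192, 18412804·33284788965192+903849·678062702284831) = (24970071273761872339444,1225732590794885332887)

18412804 903849
678062702284831 33284788965192
24970071273761872339444 1225732590794885332887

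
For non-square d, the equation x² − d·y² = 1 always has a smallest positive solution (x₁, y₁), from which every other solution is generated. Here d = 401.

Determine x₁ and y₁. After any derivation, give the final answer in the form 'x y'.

801 40

d=401: √d = [20; 40] (ℓ=1, odd), read p_1/q_1
k=0  a_k=20  p_k/q_k = 20/1
k=1  a_k=40  p_k/q_k = 801/40
(x₁, y₁) = (801, 40);  801² − 401·40² = 1 ✓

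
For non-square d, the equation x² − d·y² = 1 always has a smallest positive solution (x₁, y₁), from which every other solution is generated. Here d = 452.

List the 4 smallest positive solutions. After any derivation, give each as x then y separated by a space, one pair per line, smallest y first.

1204353 56648
2900932297217 136448377488
6987493029899166849 328664025545553880
16830816386073401651890177 791655010315592455701792

√452 → a₀=21, period (3,1,5,3,10,3,5,1,3,42); ℓ=10 even so k=9
k=0  a_k=21  p_k/q_k = 21/1
k=1  a_k=3  p_k/q_k = 64/3
k=2  a_k=1  p_k/q_k = 85/4
k=3  a_k=5  p_k/q_k = 489/23
k=4  a_k=3  p_k/q_k = 1552/73
k=5  a_k=10  p_k/q_k = 16009/753
k=6  a_k=3  p_k/q_k = 49579/2332
k=7  a_k=5  p_k/q_k = 263904/12413
k=8  a_k=1  p_k/q_k = 313483/14745
k=9  a_k=3  p_k/q_k = 1204353/56648
→ (1204353, 56648).  Check: 1204353²=1450466148609, 452·56648²=1450466148608, difference 1.
(x_2, y_2) = (1204353·1204353 + 452·56648·56648, 1204353·56648 + 56648·1204353) = (2900932297217, 136448377488)
(x_3, y_3) = (1204353·2900932297217 + 452·56648·136448377488, 1204353·136448377488 + 56648·2900932297217) = (6987493029899166849, 328664025545553880)
(x_4, y_4) = (1204353·6987493029899166849 + 452·56648·328664025545553880, 1204353·328664025545553880 + 56648·6987493029899166849) = (16830816386073401651890177, 791655010315592455701792)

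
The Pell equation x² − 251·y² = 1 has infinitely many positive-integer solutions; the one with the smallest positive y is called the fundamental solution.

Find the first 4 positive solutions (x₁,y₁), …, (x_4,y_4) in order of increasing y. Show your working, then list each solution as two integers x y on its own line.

3674890 231957
27009633024199 1704832919460
198514860608593651330 12530146894788486843
1459040552203802437039183201 92093823044376819996025080

d=251: √d = [15; 1,5,2,1,2,…,5,1,30] (ℓ=14, even), read p_13/q_13
k=0  a_k=15  p_k/q_k = 15/1
k=1  a_k=1  p_k/q_k = 16/1
k=2  a_k=5  p_k/q_k = 95/6
…
k=4  a_k=1  p_k/q_k = 301/19
k=5  a_k=2  p_k/q_k = 808/51
…
k=8  a_k=2  p_k/q_k = 61043/3853
k=9  a_k=2  p_k/q_k = 151649/9572
k=10  a_k=1  p_k/q_k = 212692/13425
k=11  a_k=2  p_k/q_k = 577033/36422
k=12  a_k=5  p_k/q_k = 3097857/195535
k=13  a_k=1  p_k/q_k = 3674890/231957
(x₁, y₁) = (3674890, 231957);  3674890² − 251·231957² = 1 ✓
(3674890+231957√251)^2 = 27009633024199 + 1704832919460√251
(3674890+231957√251)^3 = 198514860608593651330 + 12530146894788486843√251
(3674890+231957√251)^4 = 1459040552203802437039183201 + 92093823044376819996025080√251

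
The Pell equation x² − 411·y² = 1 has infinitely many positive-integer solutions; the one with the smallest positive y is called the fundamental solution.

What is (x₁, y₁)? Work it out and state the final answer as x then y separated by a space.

d=411: √d = [20; 3,1,1,1,19,1,1,1,3,40] (ℓ=10, even), read p_9/q_9
k=0  a_k=20  p_k/q_k = 20/1
…
k=3  a_k=1  p_k/q_k = 142/7
…
k=5  a_k=19  p_k/q_k = 4379/216
…
k=7  a_k=1  p_k/q_k = 8981/443
k=8  a_k=1  p_k/q_k = 13583/670
k=9  a_k=3  p_k/q_k = 49730/2453
→ (49730, 2453).  Check: 49730²=2473072900, 411·2453²=2473072899, difference 1.

49730 2453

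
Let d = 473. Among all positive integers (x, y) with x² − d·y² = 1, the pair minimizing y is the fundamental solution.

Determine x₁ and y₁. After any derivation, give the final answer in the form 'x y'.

87 4

√473 → a₀=21, period (1,2,1,42); ℓ=4 even so k=3
k=0  a_k=21  p_k/q_k = 21/1
k=1  a_k=1  p_k/q_k = 22/1
k=2  a_k=2  p_k/q_k = 65/3
k=3  a_k=1  p_k/q_k = 87/4
(x₁, y₁) = (87, 4);  87² − 473·4² = 1 ✓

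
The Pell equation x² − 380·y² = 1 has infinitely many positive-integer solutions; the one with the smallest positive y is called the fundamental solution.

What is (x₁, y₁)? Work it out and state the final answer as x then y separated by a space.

39 2

d=380: √d = [19; 2,38] (ℓ=2, even), read p_1/q_1
step 0: (19, 1)  from 19·(1,0) + (0,1)
step 1: (39, 2)  from 2·(19,1) + (1,0)
fundamental: x₁=39, y₁=2  (since 1521 − 380·4 = 1)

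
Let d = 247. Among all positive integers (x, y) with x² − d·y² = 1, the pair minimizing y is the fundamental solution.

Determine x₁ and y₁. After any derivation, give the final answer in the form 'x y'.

√247 → a₀=15, period (1,2,1,1,9,1,9,1,1,2,1,30); ℓ=12 even so k=11
a_0=15:  p_0=15·1+0=15,  q_0=15·0+1=1
a_1=1:  p_1=1·15+1=16,  q_1=1·1+0=1
…
a_3=1:  p_3=1·47+16=63,  q_3=1·3+1=4
…
a_5=9:  p_5=9·110+63=1053,  q_5=9·7+4=67
a_6=1:  p_6=1·1053+110=1163,  q_6=1·67+7=74
…
a_8=1:  p_8=1·11520+1163=12683,  q_8=1·733+74=807
a_9=1:  p_9=1·12683+11520=24203,  q_9=1·807+733=1540
a_10=2:  p_10=2·24203+12683=61089,  q_10=2·1540+807=3887
a_11=1:  p_11=1·61089+24203=85292,  q_11=1·3887+1540=5427
fundamental: x₁=85292, y₁=5427  (since 7274725264 − 247·29452329 = 1)

85292 5427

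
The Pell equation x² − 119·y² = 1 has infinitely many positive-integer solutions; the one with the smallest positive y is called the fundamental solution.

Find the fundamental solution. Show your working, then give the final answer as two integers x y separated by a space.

[10; 1,9,1,20] for √119; ℓ=4 ⇒ convergent index 3
step 0: (10, 1)  from 10·(1,0) + (0,1)
…
step 2: (109, 10)  from 9·(11,1) + (10,1)
step 3: (120, 11)  from 1·(109,10) + (11,1)
(x₁, y₁) = (120, 11);  120² − 119·11² = 1 ✓

120 11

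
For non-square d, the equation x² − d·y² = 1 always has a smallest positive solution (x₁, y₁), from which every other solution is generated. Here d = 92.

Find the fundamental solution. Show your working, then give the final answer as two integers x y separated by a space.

d=92: √d = [9; 1,1,2,4,2,1,1,18] (ℓ=8, even), read p_7/q_7
a_0=9:  p_0=9·1+0=9,  q_0=9·0+1=1
a_1=1:  p_1=1·9+1=10,  q_1=1·1+0=1
a_2=1:  p_2=1·10+9=19,  q_2=1·1+1=2
a_3=2:  p_3=2·19+10=48,  q_3=2·2+1=5
…
a_6=1:  p_6=1·470+211=681,  q_6=1·49+22=71
a_7=1:  p_7=1·681+470=1151,  q_7=1·71+49=120
→ (1151, 120).  Check: 1151²=1324801, 92·120²=1324800, difference 1.

1151 120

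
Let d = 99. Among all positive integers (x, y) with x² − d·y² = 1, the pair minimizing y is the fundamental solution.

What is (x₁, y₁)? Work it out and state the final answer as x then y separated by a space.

10 1

√99 = [9; 1,18, …], period ℓ=2 (even) → k=1
a_0=9:  p_0=9·1+0=9,  q_0=9·0+1=1
a_1=1:  p_1=1·9+1=10,  q_1=1·1+0=1
fundamental: x₁=10, y₁=1  (since 100 − 99·1 = 1)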